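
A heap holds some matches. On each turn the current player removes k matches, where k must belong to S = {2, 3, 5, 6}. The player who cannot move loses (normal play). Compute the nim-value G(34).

1

G(0) = 0
G(1) = mex{} = 0
G(2) = mex{0} = 1
G(3) = mex{0,0} = 1
G(4) = mex{1,0} = 2
G(5) = mex{1,1,0} = 2
G(6) = mex{2,1,0,0} = 3
G(7) = mex{2,2,1,0} = 3
G(8) = mex{3,2,1,1} = 0
G(9) = mex{3,3,2,1} = 0
G(10) = mex{0,3,2,2} = 1
G(11) = mex{0,0,3,2} = 1
G(12) = mex{1,0,3,3} = 2
G(13) = mex{1,1,0,3} = 2
G(14) = mex{2,1,0,0} = 3
G(15) = mex{2,2,1,0} = 3
G(16) = mex{3,2,1,1} = 0
G(17) = mex{3,3,2,1} = 0
G(18) = mex{0,3,2,2} = 1
G(19) = mex{0,0,3,2} = 1
G(20) = mex{1,0,3,3} = 2
G(21) = mex{1,1,0,3} = 2
G(22) = mex{2,1,0,0} = 3
G(23) = mex{2,2,1,0} = 3
G(24) = mex{3,2,1,1} = 0
G(25) = mex{3,3,2,1} = 0
G(26) = mex{0,3,2,2} = 1
G(27) = mex{0,0,3,2} = 1
G(28) = mex{1,0,3,3} = 2
G(29) = mex{1,1,0,3} = 2
G(30) = mex{2,1,0,0} = 3
G(31) = mex{2,2,1,0} = 3
G(32) = mex{3,2,1,1} = 0
G(33) = mex{3,3,2,1} = 0
G(34) = mex{0,3,2,2} = 1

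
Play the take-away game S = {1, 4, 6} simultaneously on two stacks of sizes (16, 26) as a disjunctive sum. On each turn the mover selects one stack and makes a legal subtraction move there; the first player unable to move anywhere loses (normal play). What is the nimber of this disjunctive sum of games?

0

All stacks use S = {1, 4, 6}:
G(0) = 0
G(1) = mex{0} = 1
G(2) = mex{1} = 0
G(3) = mex{0} = 1
G(4) = mex{1,0} = 2
G(5) = mex{2,1} = 0
G(6) = mex{0,0,0} = 1
G(7) = mex{1,1,1} = 0
G(8) = mex{0,2,0} = 1
G(9) = mex{1,0,1} = 2
G(10) = mex{2,1,2} = 0
G(11) = mex{0,0,0} = 1
G(12) = mex{1,1,1} = 0
G(13) = mex{0,2,0} = 1
G(14) = mex{1,0,1} = 2
G(15) = mex{2,1,2} = 0
G(16) = mex{0,0,0} = 1
G(17) = mex{1,1,1} = 0
G(18) = mex{0,2,0} = 1
G(19) = mex{1,0,1} = 2
G(20) = mex{2,1,2} = 0
G(21) = mex{0,0,0} = 1
G(22) = mex{1,1,1} = 0
G(23) = mex{0,2,0} = 1
G(24) = mex{1,0,1} = 2
G(25) = mex{2,1,2} = 0
G(26) = mex{0,0,0} = 1
Stack A: G(16) = 1.
Stack B: G(26) = 1.
Combined Grundy value = 1 ⊕ 1 = 0.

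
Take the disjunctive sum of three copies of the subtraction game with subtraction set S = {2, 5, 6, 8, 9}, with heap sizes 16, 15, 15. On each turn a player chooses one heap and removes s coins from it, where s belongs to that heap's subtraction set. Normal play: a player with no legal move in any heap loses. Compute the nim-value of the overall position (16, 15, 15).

All heaps use S = {2, 5, 6, 8, 9}:
n :  0  1  2  3  4  5  6  7  8  9 10 11 12 13 14 15 16
G :  0  0  1  1  0  2  1  3  2  2  3  0  2  1  0  0  1
Heap A: G(16) = 1.
Heap B: G(15) = 0.
Heap C: G(15) = 0.
Combined Grundy value = 1 ⊕ 0 ⊕ 0 = 1.

1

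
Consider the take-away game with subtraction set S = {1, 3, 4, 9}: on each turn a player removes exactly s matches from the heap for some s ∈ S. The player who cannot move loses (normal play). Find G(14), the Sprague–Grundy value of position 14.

n :  0  1  2  3  4  5  6  7  8  9 10 11 12 13 14
G :  0  1  0  1  2  3  2  0  1  4  3  2  0  1  0

0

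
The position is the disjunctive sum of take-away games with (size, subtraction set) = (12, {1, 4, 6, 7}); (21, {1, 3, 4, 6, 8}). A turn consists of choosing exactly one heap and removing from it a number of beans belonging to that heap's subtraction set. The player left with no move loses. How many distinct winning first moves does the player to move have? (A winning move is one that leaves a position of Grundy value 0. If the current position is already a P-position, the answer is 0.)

Heap A, S = {1, 4, 6, 7}:
G(0) = 0
G(1) = mex{0} = 1
G(2) = mex{1} = 0
G(3) = mex{0} = 1
G(4) = mex{1,0} = 2
G(5) = mex{2,1} = 0
G(6) = mex{0,0,0} = 1
G(7) = mex{1,1,1,0} = 2
G(8) = mex{2,2,0,1} = 3
G(9) = mex{3,0,1,0} = 2
G(10) = mex{2,1,2,1} = 0
G(11) = mex{0,2,0,2} = 1
G(12) = mex{1,3,1,0} = 2
G_A(12) = 2.
Heap B, S = {1, 3, 4, 6, 8}:
G(0) = 0
G(1) = mex{0} = 1
G(2) = mex{1} = 0
G(3) = mex{0,0} = 1
G(4) = mex{1,1,0} = 2
G(5) = mex{2,0,1} = 3
G(6) = mex{3,1,0,0} = 2
G(7) = mex{2,2,1,1} = 0
G(8) = mex{0,3,2,0,0} = 1
G(9) = mex{1,2,3,1,1} = 0
G(10) = mex{0,0,2,2,0} = 1
G(11) = mex{1,1,0,3,1} = 2
G(12) = mex{2,0,1,2,2} = 3
G(13) = mex{3,1,0,0,3} = 2
G(14) = mex{2,2,1,1,2} = 0
G(15) = mex{0,3,2,0,0} = 1
G(16) = mex{1,2,3,1,1} = 0
G(17) = mex{0,0,2,2,0} = 1
G(18) = mex{1,1,0,3,1} = 2
G(19) = mex{2,0,1,2,2} = 3
G(20) = mex{3,1,0,0,3} = 2
G(21) = mex{2,2,1,1,2} = 0
G_B(21) = 0.
Combined Grundy value = 2 ⊕ 0 = 2.
A winning move leaves total XOR = 0, i.e. changes one component's Grundy value g to g ⊕ X where X is the current total.
Heap A: need g' = 2⊕2 = 0. Options: 12−1→G=1, 12−4→G=3, 12−6→G=1, 12−7→G=0. Hits: 1.
Heap B: need g' = 0⊕2 = 2. Options: 21−1→G=2, 21−3→G=2, 21−4→G=1, 21−6→G=1, 21−8→G=2. Hits: 3.

4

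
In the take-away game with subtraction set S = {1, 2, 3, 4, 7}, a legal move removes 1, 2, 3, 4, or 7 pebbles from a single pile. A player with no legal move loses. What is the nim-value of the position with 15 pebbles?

0

n :  0  1  2  3  4  5  6  7  8  9 10 11 12 13 14 15
G :  0  1  2  3  4  0  1  2  3  4  0  1  2  3  4  0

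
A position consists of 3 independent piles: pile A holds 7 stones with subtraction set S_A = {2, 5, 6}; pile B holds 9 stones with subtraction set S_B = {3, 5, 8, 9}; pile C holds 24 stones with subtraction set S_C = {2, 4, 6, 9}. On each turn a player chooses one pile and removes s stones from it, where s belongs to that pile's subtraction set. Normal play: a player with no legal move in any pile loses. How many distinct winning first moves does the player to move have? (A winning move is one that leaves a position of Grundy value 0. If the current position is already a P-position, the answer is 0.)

0

Pile A, S = {2, 5, 6}:
n : 0 1 2 3 4 5 6 7
G : 0 0 1 1 0 2 1 3
G_A(7) = 3.
Pile B, S = {3, 5, 8, 9}:
G(0) = 0
G(1) = mex{} = 0
G(2) = mex{} = 0
G(3) = mex{0} = 1
G(4) = mex{0} = 1
G(5) = mex{0,0} = 1
G(6) = mex{1,0} = 2
G(7) = mex{1,0} = 2
G(8) = mex{1,1,0} = 2
G(9) = mex{2,1,0,0} = 3
G_B(9) = 3.
Pile C, S = {2, 4, 6, 9}:
n :  0  1  2  3  4  5  6  7  8  9 10 11 12 13 14 15 16 17 18 19 20 21 22 23 24
G :  0  0  1  1  2  2  3  3  0  4  1  0  2  1  3  2  0  3  1  0  2  1  3  2  0
G_C(24) = 0.
Combined Grundy value = 3 ⊕ 3 ⊕ 0 = 0.
A winning move leaves total XOR = 0, i.e. changes one component's Grundy value g to g ⊕ X where X is the current total.
Pile A: target g' = 3⊕0 = 3, but every legal move changes the Grundy value (mex property), so 0 moves.
Pile B: target g' = 3⊕0 = 3, but every legal move changes the Grundy value (mex property), so 0 moves.
Pile C: target g' = 0⊕0 = 0, but every legal move changes the Grundy value (mex property), so 0 moves.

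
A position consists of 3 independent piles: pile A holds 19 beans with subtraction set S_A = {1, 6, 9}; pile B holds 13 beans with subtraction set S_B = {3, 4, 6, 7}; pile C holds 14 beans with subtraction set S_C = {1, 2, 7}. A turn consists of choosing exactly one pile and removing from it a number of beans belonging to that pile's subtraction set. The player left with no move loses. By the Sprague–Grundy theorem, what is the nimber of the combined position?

3

Pile A, S = {1, 6, 9}:
G(0) = 0
G(1) = mex{0} = 1
G(2) = mex{1} = 0
G(3) = mex{0} = 1
G(4) = mex{1} = 0
G(5) = mex{0} = 1
G(6) = mex{1,0} = 2
G(7) = mex{2,1} = 0
G(8) = mex{0,0} = 1
G(9) = mex{1,1,0} = 2
G(10) = mex{2,0,1} = 3
G(11) = mex{3,1,0} = 2
G(12) = mex{2,2,1} = 0
G(13) = mex{0,0,0} = 1
G(14) = mex{1,1,1} = 0
G(15) = mex{0,2,2} = 1
G(16) = mex{1,3,0} = 2
G(17) = mex{2,2,1} = 0
G(18) = mex{0,0,2} = 1
G(19) = mex{1,1,3} = 0
G_A(19) = 0.
Pile B, S = {3, 4, 6, 7}:
G(0) = 0
G(1) = mex{} = 0
G(2) = mex{} = 0
G(3) = mex{0} = 1
G(4) = mex{0,0} = 1
G(5) = mex{0,0} = 1
G(6) = mex{1,0,0} = 2
G(7) = mex{1,1,0,0} = 2
G(8) = mex{1,1,0,0} = 2
G(9) = mex{2,1,1,0} = 3
G(10) = mex{2,2,1,1} = 0
G(11) = mex{2,2,1,1} = 0
G(12) = mex{3,2,2,1} = 0
G(13) = mex{0,3,2,2} = 1
G_B(13) = 1.
Pile C, S = {1, 2, 7}:
n :  0  1  2  3  4  5  6  7  8  9 10 11 12 13 14
G :  0  1  2  0  1  2  0  1  2  0  1  2  0  1  2
G_C(14) = 2.
Combined Grundy value = 0 ⊕ 1 ⊕ 2 = 3.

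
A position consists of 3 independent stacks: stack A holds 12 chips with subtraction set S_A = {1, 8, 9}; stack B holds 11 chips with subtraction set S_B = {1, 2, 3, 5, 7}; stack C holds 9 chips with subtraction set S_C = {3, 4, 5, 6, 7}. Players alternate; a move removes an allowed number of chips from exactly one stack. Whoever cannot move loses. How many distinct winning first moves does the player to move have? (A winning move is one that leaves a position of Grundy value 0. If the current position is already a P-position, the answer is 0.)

5

Stack A, S = {1, 8, 9}:
n :  0  1  2  3  4  5  6  7  8  9 10 11 12
G :  0  1  0  1  0  1  0  1  2  3  2  3  2
G_A(12) = 2.
Stack B, S = {1, 2, 3, 5, 7}:
n :  0  1  2  3  4  5  6  7  8  9 10 11
G :  0  1  2  3  0  1  2  3  0  1  2  3
G_B(11) = 3.
Stack C, S = {3, 4, 5, 6, 7}:
G(0) = 0
G(1) = mex{} = 0
G(2) = mex{} = 0
G(3) = mex{0} = 1
G(4) = mex{0,0} = 1
G(5) = mex{0,0,0} = 1
G(6) = mex{1,0,0,0} = 2
G(7) = mex{1,1,0,0,0} = 2
G(8) = mex{1,1,1,0,0} = 2
G(9) = mex{2,1,1,1,0} = 3
G_C(9) = 3.
Combined Grundy value = 2 ⊕ 3 ⊕ 3 = 2.
A winning move leaves total XOR = 0, i.e. changes one component's Grundy value g to g ⊕ X where X is the current total.
Stack A: need g' = 2⊕2 = 0. Options: 12−1→G=3, 12−8→G=0, 12−9→G=1. Hits: 1.
Stack B: need g' = 3⊕2 = 1. Options: 11−1→G=2, 11−2→G=1, 11−3→G=0, 11−5→G=2, 11−7→G=0. Hits: 1.
Stack C: need g' = 3⊕2 = 1. Options: 9−3→G=2, 9−4→G=1, 9−5→G=1, 9−6→G=1, 9−7→G=0. Hits: 3.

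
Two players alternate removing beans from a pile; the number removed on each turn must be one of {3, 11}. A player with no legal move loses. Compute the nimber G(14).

0

n :  0  1  2  3  4  5  6  7  8  9 10 11 12 13 14
G :  0  0  0  1  1  1  0  0  0  1  1  1  2  2  0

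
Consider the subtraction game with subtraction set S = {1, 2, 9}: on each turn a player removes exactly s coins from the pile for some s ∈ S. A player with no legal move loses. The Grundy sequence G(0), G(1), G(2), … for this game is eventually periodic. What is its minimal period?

n :  0  1  2  3  4  5  6  7  8  9 10 11 12 13 14 15 16 17 18 19 20 21
G :  0  1  2  0  1  2  0  1  2  3  0  1  2  0  1  2  0  1  2  3  0  1
G(n+10) = G(n) holds for n = 0,…,8 (a full window of length max(S) = 9), so the sequence is purely periodic with period 10.

10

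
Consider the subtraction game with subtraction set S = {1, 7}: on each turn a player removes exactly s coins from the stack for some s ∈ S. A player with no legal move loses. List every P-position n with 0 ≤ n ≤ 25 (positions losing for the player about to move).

n :  0  1  2  3  4  5  6  7  8  9 10 11 12 13 14 15 16 17 18 19 20 21 22 23 24 25
G :  0  1  0  1  0  1  0  1  0  1  0  1  0  1  0  1  0  1  0  1  0  1  0  1  0  1
P-positions are exactly the n with G(n) = 0.

0, 2, 4, 6, 8, 10, 12, 14, 16, 18, 20, 22, 24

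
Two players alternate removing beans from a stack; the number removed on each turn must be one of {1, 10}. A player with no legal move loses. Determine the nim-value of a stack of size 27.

1

n :  0  1  2  3  4  5  6  7  8  9 10 11 12 13 14 15 16 17 18 19 20 21 22 23 24 25 26 27
G :  0  1  0  1  0  1  0  1  0  1  2  0  1  0  1  0  1  0  1  0  1  2  0  1  0  1  0  1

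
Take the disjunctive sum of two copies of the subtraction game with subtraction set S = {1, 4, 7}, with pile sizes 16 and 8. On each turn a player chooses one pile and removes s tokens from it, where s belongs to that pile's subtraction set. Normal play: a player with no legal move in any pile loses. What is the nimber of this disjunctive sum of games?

0

All piles use S = {1, 4, 7}:
G(0) = 0
G(1) = mex{0} = 1
G(2) = mex{1} = 0
G(3) = mex{0} = 1
G(4) = mex{1,0} = 2
G(5) = mex{2,1} = 0
G(6) = mex{0,0} = 1
G(7) = mex{1,1,0} = 2
G(8) = mex{2,2,1} = 0
G(9) = mex{0,0,0} = 1
G(10) = mex{1,1,1} = 0
G(11) = mex{0,2,2} = 1
G(12) = mex{1,0,0} = 2
G(13) = mex{2,1,1} = 0
G(14) = mex{0,0,2} = 1
G(15) = mex{1,1,0} = 2
G(16) = mex{2,2,1} = 0
Pile A: G(16) = 0.
Pile B: G(8) = 0.
Combined Grundy value = 0 ⊕ 0 = 0.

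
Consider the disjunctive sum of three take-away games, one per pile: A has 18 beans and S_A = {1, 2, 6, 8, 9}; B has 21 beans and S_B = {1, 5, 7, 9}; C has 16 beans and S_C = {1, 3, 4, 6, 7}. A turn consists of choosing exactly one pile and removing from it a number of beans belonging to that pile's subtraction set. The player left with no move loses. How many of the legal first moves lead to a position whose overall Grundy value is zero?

2

Pile A, S = {1, 2, 6, 8, 9}:
n :  0  1  2  3  4  5  6  7  8  9 10 11 12 13 14 15 16 17 18
G :  0  1  2  0  1  2  3  0  1  2  0  1  2  3  0  1  2  0  1
G_A(18) = 1.
Pile B, S = {1, 5, 7, 9}:
n :  0  1  2  3  4  5  6  7  8  9 10 11 12 13 14 15 16 17 18 19 20 21
G :  0  1  0  1  0  1  0  1  0  1  0  1  0  1  0  1  0  1  0  1  0  1
G_B(21) = 1.
Pile C, S = {1, 3, 4, 6, 7}:
G(0) = 0
G(1) = mex{0} = 1
G(2) = mex{1} = 0
G(3) = mex{0,0} = 1
G(4) = mex{1,1,0} = 2
G(5) = mex{2,0,1} = 3
G(6) = mex{3,1,0,0} = 2
G(7) = mex{2,2,1,1,0} = 3
G(8) = mex{3,3,2,0,1} = 4
G(9) = mex{4,2,3,1,0} = 5
G(10) = mex{5,3,2,2,1} = 0
G(11) = mex{0,4,3,3,2} = 1
G(12) = mex{1,5,4,2,3} = 0
G(13) = mex{0,0,5,3,2} = 1
G(14) = mex{1,1,0,4,3} = 2
G(15) = mex{2,0,1,5,4} = 3
G(16) = mex{3,1,0,0,5} = 2
G_C(16) = 2.
Combined Grundy value = 1 ⊕ 1 ⊕ 2 = 2.
A winning move leaves total XOR = 0, i.e. changes one component's Grundy value g to g ⊕ X where X is the current total.
Pile A: need g' = 1⊕2 = 3. Options: 18−1→G=0, 18−2→G=2, 18−6→G=2, 18−8→G=0, 18−9→G=2. Hits: 0.
Pile B: need g' = 1⊕2 = 3. Options: 21−1→G=0, 21−5→G=0, 21−7→G=0, 21−9→G=0. Hits: 0.
Pile C: need g' = 2⊕2 = 0. Options: 16−1→G=3, 16−3→G=1, 16−4→G=0, 16−6→G=0, 16−7→G=5. Hits: 2.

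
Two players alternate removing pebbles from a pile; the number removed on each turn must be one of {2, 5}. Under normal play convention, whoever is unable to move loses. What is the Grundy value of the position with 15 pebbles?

G(0) = 0
G(1) = mex{} = 0
G(2) = mex{0} = 1
G(3) = mex{0} = 1
G(4) = mex{1} = 0
G(5) = mex{1,0} = 2
G(6) = mex{0,0} = 1
G(7) = mex{2,1} = 0
G(8) = mex{1,1} = 0
G(9) = mex{0,0} = 1
G(10) = mex{0,2} = 1
G(11) = mex{1,1} = 0
G(12) = mex{1,0} = 2
G(13) = mex{0,0} = 1
G(14) = mex{2,1} = 0
G(15) = mex{1,1} = 0

0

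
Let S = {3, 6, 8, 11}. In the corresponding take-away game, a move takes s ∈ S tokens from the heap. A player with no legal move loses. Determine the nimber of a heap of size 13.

4

G(0) = 0
G(1) = mex{} = 0
G(2) = mex{} = 0
G(3) = mex{0} = 1
G(4) = mex{0} = 1
G(5) = mex{0} = 1
G(6) = mex{1,0} = 2
G(7) = mex{1,0} = 2
G(8) = mex{1,0,0} = 2
G(9) = mex{2,1,0} = 3
G(10) = mex{2,1,0} = 3
G(11) = mex{2,1,1,0} = 3
G(12) = mex{3,2,1,0} = 4
G(13) = mex{3,2,1,0} = 4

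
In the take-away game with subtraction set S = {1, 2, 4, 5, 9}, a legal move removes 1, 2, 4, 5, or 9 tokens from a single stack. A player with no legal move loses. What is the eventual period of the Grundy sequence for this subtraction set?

13

n :  0  1  2  3  4  5  6  7  8  9 10 11 12 13 14 15 16 17 18 19 20 21 22 23 24 25 26 27
G :  0  1  2  0  1  2  0  1  2  3  4  5  3  0  1  2  0  1  2  0  1  2  3  4  5  3  0  1
G(n+13) = G(n) holds for n = 0,…,8 (a full window of length max(S) = 9), so the sequence is purely periodic with period 13.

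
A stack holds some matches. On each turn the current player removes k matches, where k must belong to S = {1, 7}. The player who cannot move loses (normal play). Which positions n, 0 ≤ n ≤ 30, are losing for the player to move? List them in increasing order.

0, 2, 4, 6, 8, 10, 12, 14, 16, 18, 20, 22, 24, 26, 28, 30

n :  0  1  2  3  4  5  6  7  8  9 10 11 12 13 14 15 16 17 18 19 20 21 22 23 24 25 26 27 28 29 30
G :  0  1  0  1  0  1  0  1  0  1  0  1  0  1  0  1  0  1  0  1  0  1  0  1  0  1  0  1  0  1  0
P-positions are exactly the n with G(n) = 0.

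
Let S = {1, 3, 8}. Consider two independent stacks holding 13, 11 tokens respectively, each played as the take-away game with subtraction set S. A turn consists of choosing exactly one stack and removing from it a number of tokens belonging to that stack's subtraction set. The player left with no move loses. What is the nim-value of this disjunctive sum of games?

All stacks use S = {1, 3, 8}:
n :  0  1  2  3  4  5  6  7  8  9 10 11 12 13
G :  0  1  0  1  0  1  0  1  2  3  2  0  1  0
Stack A: G(13) = 0.
Stack B: G(11) = 0.
Combined Grundy value = 0 ⊕ 0 = 0.

0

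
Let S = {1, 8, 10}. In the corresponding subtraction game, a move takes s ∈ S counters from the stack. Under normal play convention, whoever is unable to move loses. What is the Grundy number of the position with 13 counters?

n :  0  1  2  3  4  5  6  7  8  9 10 11 12 13
G :  0  1  0  1  0  1  0  1  2  0  1  0  1  0

0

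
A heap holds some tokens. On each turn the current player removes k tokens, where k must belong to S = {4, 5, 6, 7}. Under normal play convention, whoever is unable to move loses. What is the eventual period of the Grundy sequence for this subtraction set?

11

G(0) = 0
G(1) = mex{} = 0
G(2) = mex{} = 0
G(3) = mex{} = 0
G(4) = mex{0} = 1
G(5) = mex{0,0} = 1
G(6) = mex{0,0,0} = 1
G(7) = mex{0,0,0,0} = 1
G(8) = mex{1,0,0,0} = 2
G(9) = mex{1,1,0,0} = 2
G(10) = mex{1,1,1,0} = 2
G(11) = mex{1,1,1,1} = 0
G(12) = mex{2,1,1,1} = 0
G(13) = mex{2,2,1,1} = 0
G(14) = mex{2,2,2,1} = 0
G(15) = mex{0,2,2,2} = 1
G(16) = mex{0,0,2,2} = 1
G(17) = mex{0,0,0,2} = 1
G(18) = mex{0,0,0,0} = 1
G(19) = mex{1,0,0,0} = 2
G(20) = mex{1,1,0,0} = 2
G(21) = mex{1,1,1,0} = 2
G(22) = mex{1,1,1,1} = 0
G(23) = mex{2,1,1,1} = 0
G(n+11) = G(n) holds for n = 0,…,6 (a full window of length max(S) = 7), so the sequence is purely periodic with period 11.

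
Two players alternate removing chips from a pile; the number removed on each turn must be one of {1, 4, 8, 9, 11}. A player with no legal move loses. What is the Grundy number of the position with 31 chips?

G(0) = 0
G(1) = mex{0} = 1
G(2) = mex{1} = 0
G(3) = mex{0} = 1
G(4) = mex{1,0} = 2
G(5) = mex{2,1} = 0
G(6) = mex{0,0} = 1
G(7) = mex{1,1} = 0
G(8) = mex{0,2,0} = 1
G(9) = mex{1,0,1,0} = 2
G(10) = mex{2,1,0,1} = 3
G(11) = mex{3,0,1,0,0} = 2
G(12) = mex{2,1,2,1,1} = 0
G(13) = mex{0,2,0,2,0} = 1
G(14) = mex{1,3,1,0,1} = 2
G(15) = mex{2,2,0,1,2} = 3
G(16) = mex{3,0,1,0,0} = 2
G(17) = mex{2,1,2,1,1} = 0
G(18) = mex{0,2,3,2,0} = 1
G(19) = mex{1,3,2,3,1} = 0
G(20) = mex{0,2,0,2,2} = 1
G(21) = mex{1,0,1,0,3} = 2
G(22) = mex{2,1,2,1,2} = 0
G(23) = mex{0,0,3,2,0} = 1
G(24) = mex{1,1,2,3,1} = 0
G(25) = mex{0,2,0,2,2} = 1
G(26) = mex{1,0,1,0,3} = 2
G(27) = mex{2,1,0,1,2} = 3
G(28) = mex{3,0,1,0,0} = 2
G(29) = mex{2,1,2,1,1} = 0
G(30) = mex{0,2,0,2,0} = 1
G(31) = mex{1,3,1,0,1} = 2

2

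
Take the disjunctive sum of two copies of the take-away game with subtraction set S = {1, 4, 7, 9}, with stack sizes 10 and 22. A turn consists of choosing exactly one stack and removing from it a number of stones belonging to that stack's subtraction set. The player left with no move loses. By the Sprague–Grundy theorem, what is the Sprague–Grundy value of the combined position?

All stacks use S = {1, 4, 7, 9}:
G(0) = 0
G(1) = mex{0} = 1
G(2) = mex{1} = 0
G(3) = mex{0} = 1
G(4) = mex{1,0} = 2
G(5) = mex{2,1} = 0
G(6) = mex{0,0} = 1
G(7) = mex{1,1,0} = 2
G(8) = mex{2,2,1} = 0
G(9) = mex{0,0,0,0} = 1
G(10) = mex{1,1,1,1} = 0
G(11) = mex{0,2,2,0} = 1
G(12) = mex{1,0,0,1} = 2
G(13) = mex{2,1,1,2} = 0
G(14) = mex{0,0,2,0} = 1
G(15) = mex{1,1,0,1} = 2
G(16) = mex{2,2,1,2} = 0
G(17) = mex{0,0,0,0} = 1
G(18) = mex{1,1,1,1} = 0
G(19) = mex{0,2,2,0} = 1
G(20) = mex{1,0,0,1} = 2
G(21) = mex{2,1,1,2} = 0
G(22) = mex{0,0,2,0} = 1
Stack A: G(10) = 0.
Stack B: G(22) = 1.
Combined Grundy value = 0 ⊕ 1 = 1.

1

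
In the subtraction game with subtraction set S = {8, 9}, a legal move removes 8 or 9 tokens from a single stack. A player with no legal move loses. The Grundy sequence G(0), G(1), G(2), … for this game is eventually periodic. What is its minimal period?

17

G(0) = 0
G(1) = mex{} = 0
G(2) = mex{} = 0
G(3) = mex{} = 0
G(4) = mex{} = 0
G(5) = mex{} = 0
G(6) = mex{} = 0
G(7) = mex{} = 0
G(8) = mex{0} = 1
G(9) = mex{0,0} = 1
G(10) = mex{0,0} = 1
G(11) = mex{0,0} = 1
G(12) = mex{0,0} = 1
G(13) = mex{0,0} = 1
G(14) = mex{0,0} = 1
G(15) = mex{0,0} = 1
G(16) = mex{1,0} = 2
G(17) = mex{1,1} = 0
G(18) = mex{1,1} = 0
G(19) = mex{1,1} = 0
G(20) = mex{1,1} = 0
G(21) = mex{1,1} = 0
G(22) = mex{1,1} = 0
G(23) = mex{1,1} = 0
G(24) = mex{2,1} = 0
G(25) = mex{0,2} = 1
G(26) = mex{0,0} = 1
G(27) = mex{0,0} = 1
G(28) = mex{0,0} = 1
G(29) = mex{0,0} = 1
G(30) = mex{0,0} = 1
G(31) = mex{0,0} = 1
G(32) = mex{0,0} = 1
G(33) = mex{1,0} = 2
G(34) = mex{1,1} = 0
G(35) = mex{1,1} = 0
G(n+17) = G(n) holds for n = 0,…,8 (a full window of length max(S) = 9), so the sequence is purely periodic with period 17.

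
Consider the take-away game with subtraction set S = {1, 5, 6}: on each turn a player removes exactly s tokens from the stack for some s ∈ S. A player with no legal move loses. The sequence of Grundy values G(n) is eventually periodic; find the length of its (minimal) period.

11

G(0) = 0
G(1) = mex{0} = 1
G(2) = mex{1} = 0
G(3) = mex{0} = 1
G(4) = mex{1} = 0
G(5) = mex{0,0} = 1
G(6) = mex{1,1,0} = 2
G(7) = mex{2,0,1} = 3
G(8) = mex{3,1,0} = 2
G(9) = mex{2,0,1} = 3
G(10) = mex{3,1,0} = 2
G(11) = mex{2,2,1} = 0
G(12) = mex{0,3,2} = 1
G(13) = mex{1,2,3} = 0
G(14) = mex{0,3,2} = 1
G(15) = mex{1,2,3} = 0
G(16) = mex{0,0,2} = 1
G(17) = mex{1,1,0} = 2
G(18) = mex{2,0,1} = 3
G(19) = mex{3,1,0} = 2
G(20) = mex{2,0,1} = 3
G(21) = mex{3,1,0} = 2
G(22) = mex{2,2,1} = 0
G(23) = mex{0,3,2} = 1
G(n+11) = G(n) holds for n = 0,…,5 (a full window of length max(S) = 6), so the sequence is purely periodic with period 11.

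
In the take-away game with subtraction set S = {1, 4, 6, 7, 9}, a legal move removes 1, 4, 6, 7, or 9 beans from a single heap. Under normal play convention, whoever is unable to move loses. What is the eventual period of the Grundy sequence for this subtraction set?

13

G(0) = 0
G(1) = mex{0} = 1
G(2) = mex{1} = 0
G(3) = mex{0} = 1
G(4) = mex{1,0} = 2
G(5) = mex{2,1} = 0
G(6) = mex{0,0,0} = 1
G(7) = mex{1,1,1,0} = 2
G(8) = mex{2,2,0,1} = 3
G(9) = mex{3,0,1,0,0} = 2
G(10) = mex{2,1,2,1,1} = 0
G(11) = mex{0,2,0,2,0} = 1
G(12) = mex{1,3,1,0,1} = 2
G(13) = mex{2,2,2,1,2} = 0
G(14) = mex{0,0,3,2,0} = 1
G(15) = mex{1,1,2,3,1} = 0
G(16) = mex{0,2,0,2,2} = 1
G(17) = mex{1,0,1,0,3} = 2
G(18) = mex{2,1,2,1,2} = 0
G(19) = mex{0,0,0,2,0} = 1
G(20) = mex{1,1,1,0,1} = 2
G(21) = mex{2,2,0,1,2} = 3
G(22) = mex{3,0,1,0,0} = 2
G(23) = mex{2,1,2,1,1} = 0
G(24) = mex{0,2,0,2,0} = 1
G(25) = mex{1,3,1,0,1} = 2
G(26) = mex{2,2,2,1,2} = 0
G(27) = mex{0,0,3,2,0} = 1
G(n+13) = G(n) holds for n = 0,…,8 (a full window of length max(S) = 9), so the sequence is purely periodic with period 13.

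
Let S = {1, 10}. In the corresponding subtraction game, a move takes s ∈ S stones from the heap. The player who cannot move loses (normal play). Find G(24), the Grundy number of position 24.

G(0) = 0
G(1) = mex{0} = 1
G(2) = mex{1} = 0
G(3) = mex{0} = 1
G(4) = mex{1} = 0
G(5) = mex{0} = 1
G(6) = mex{1} = 0
G(7) = mex{0} = 1
G(8) = mex{1} = 0
G(9) = mex{0} = 1
G(10) = mex{1,0} = 2
G(11) = mex{2,1} = 0
G(12) = mex{0,0} = 1
G(13) = mex{1,1} = 0
G(14) = mex{0,0} = 1
G(15) = mex{1,1} = 0
G(16) = mex{0,0} = 1
G(17) = mex{1,1} = 0
G(18) = mex{0,0} = 1
G(19) = mex{1,1} = 0
G(20) = mex{0,2} = 1
G(21) = mex{1,0} = 2
G(22) = mex{2,1} = 0
G(23) = mex{0,0} = 1
G(24) = mex{1,1} = 0

0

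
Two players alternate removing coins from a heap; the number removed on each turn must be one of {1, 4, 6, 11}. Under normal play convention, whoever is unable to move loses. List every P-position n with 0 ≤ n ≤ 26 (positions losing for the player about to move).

G(0) = 0
G(1) = mex{0} = 1
G(2) = mex{1} = 0
G(3) = mex{0} = 1
G(4) = mex{1,0} = 2
G(5) = mex{2,1} = 0
G(6) = mex{0,0,0} = 1
G(7) = mex{1,1,1} = 0
G(8) = mex{0,2,0} = 1
G(9) = mex{1,0,1} = 2
G(10) = mex{2,1,2} = 0
G(11) = mex{0,0,0,0} = 1
G(12) = mex{1,1,1,1} = 0
G(13) = mex{0,2,0,0} = 1
G(14) = mex{1,0,1,1} = 2
G(15) = mex{2,1,2,2} = 0
G(16) = mex{0,0,0,0} = 1
G(17) = mex{1,1,1,1} = 0
G(18) = mex{0,2,0,0} = 1
G(19) = mex{1,0,1,1} = 2
G(20) = mex{2,1,2,2} = 0
G(21) = mex{0,0,0,0} = 1
G(22) = mex{1,1,1,1} = 0
G(23) = mex{0,2,0,0} = 1
G(24) = mex{1,0,1,1} = 2
G(25) = mex{2,1,2,2} = 0
G(26) = mex{0,0,0,0} = 1
P-positions are exactly the n with G(n) = 0.

0, 2, 5, 7, 10, 12, 15, 17, 20, 22, 25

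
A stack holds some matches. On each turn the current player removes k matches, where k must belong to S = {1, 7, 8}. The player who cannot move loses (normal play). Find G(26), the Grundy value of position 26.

n :  0  1  2  3  4  5  6  7  8  9 10 11 12 13 14 15 16 17 18 19 20 21 22 23 24 25 26
G :  0  1  0  1  0  1  0  1  2  3  2  3  2  3  2  0  1  0  1  0  1  0  1  2  3  2  3

3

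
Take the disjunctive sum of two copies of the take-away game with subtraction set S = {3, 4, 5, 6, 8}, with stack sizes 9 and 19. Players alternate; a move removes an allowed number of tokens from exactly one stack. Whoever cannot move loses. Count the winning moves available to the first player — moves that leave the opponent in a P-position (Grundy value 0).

1

All stacks use S = {3, 4, 5, 6, 8}:
G(0) = 0
G(1) = mex{} = 0
G(2) = mex{} = 0
G(3) = mex{0} = 1
G(4) = mex{0,0} = 1
G(5) = mex{0,0,0} = 1
G(6) = mex{1,0,0,0} = 2
G(7) = mex{1,1,0,0} = 2
G(8) = mex{1,1,1,0,0} = 2
G(9) = mex{2,1,1,1,0} = 3
G(10) = mex{2,2,1,1,0} = 3
G(11) = mex{2,2,2,1,1} = 0
G(12) = mex{3,2,2,2,1} = 0
G(13) = mex{3,3,2,2,1} = 0
G(14) = mex{0,3,3,2,2} = 1
G(15) = mex{0,0,3,3,2} = 1
G(16) = mex{0,0,0,3,2} = 1
G(17) = mex{1,0,0,0,3} = 2
G(18) = mex{1,1,0,0,3} = 2
G(19) = mex{1,1,1,0,0} = 2
Stack A: G(9) = 3.
Stack B: G(19) = 2.
Combined Grundy value = 3 ⊕ 2 = 1.
A winning move leaves total XOR = 0, i.e. changes one component's Grundy value g to g ⊕ X where X is the current total.
Stack A: need g' = 3⊕1 = 2. Options: 9−3→G=2, 9−4→G=1, 9−5→G=1, 9−6→G=1, 9−8→G=0. Hits: 1.
Stack B: need g' = 2⊕1 = 3. Options: 19−3→G=1, 19−4→G=1, 19−5→G=1, 19−6→G=0, 19−8→G=0. Hits: 0.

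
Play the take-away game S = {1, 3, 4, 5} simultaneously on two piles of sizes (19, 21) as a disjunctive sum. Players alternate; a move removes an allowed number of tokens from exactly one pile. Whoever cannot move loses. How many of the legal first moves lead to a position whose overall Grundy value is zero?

All piles use S = {1, 3, 4, 5}:
n :  0  1  2  3  4  5  6  7  8  9 10 11 12 13 14 15 16 17 18 19 20 21
G :  0  1  0  1  2  3  2  3  0  1  0  1  2  3  2  3  0  1  0  1  2  3
Pile A: G(19) = 1.
Pile B: G(21) = 3.
Combined Grundy value = 1 ⊕ 3 = 2.
A winning move leaves total XOR = 0, i.e. changes one component's Grundy value g to g ⊕ X where X is the current total.
Pile A: need g' = 1⊕2 = 3. Options: 19−1→G=0, 19−3→G=0, 19−4→G=3, 19−5→G=2. Hits: 1.
Pile B: need g' = 3⊕2 = 1. Options: 21−1→G=2, 21−3→G=0, 21−4→G=1, 21−5→G=0. Hits: 1.

2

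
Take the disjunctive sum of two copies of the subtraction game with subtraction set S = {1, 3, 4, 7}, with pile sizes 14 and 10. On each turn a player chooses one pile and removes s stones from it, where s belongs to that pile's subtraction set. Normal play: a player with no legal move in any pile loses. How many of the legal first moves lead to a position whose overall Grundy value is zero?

2

All piles use S = {1, 3, 4, 7}:
n :  0  1  2  3  4  5  6  7  8  9 10 11 12 13 14
G :  0  1  0  1  2  3  2  3  0  1  0  1  2  3  2
Pile A: G(14) = 2.
Pile B: G(10) = 0.
Combined Grundy value = 2 ⊕ 0 = 2.
A winning move leaves total XOR = 0, i.e. changes one component's Grundy value g to g ⊕ X where X is the current total.
Pile A: need g' = 2⊕2 = 0. Options: 14−1→G=3, 14−3→G=1, 14−4→G=0, 14−7→G=3. Hits: 1.
Pile B: need g' = 0⊕2 = 2. Options: 10−1→G=1, 10−3→G=3, 10−4→G=2, 10−7→G=1. Hits: 1.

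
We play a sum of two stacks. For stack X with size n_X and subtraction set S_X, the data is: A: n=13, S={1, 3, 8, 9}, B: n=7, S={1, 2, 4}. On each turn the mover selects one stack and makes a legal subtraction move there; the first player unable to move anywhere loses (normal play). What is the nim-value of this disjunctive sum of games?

Stack A, S = {1, 3, 8, 9}:
G(0) = 0
G(1) = mex{0} = 1
G(2) = mex{1} = 0
G(3) = mex{0,0} = 1
G(4) = mex{1,1} = 0
G(5) = mex{0,0} = 1
G(6) = mex{1,1} = 0
G(7) = mex{0,0} = 1
G(8) = mex{1,1,0} = 2
G(9) = mex{2,0,1,0} = 3
G(10) = mex{3,1,0,1} = 2
G(11) = mex{2,2,1,0} = 3
G(12) = mex{3,3,0,1} = 2
G(13) = mex{2,2,1,0} = 3
G_A(13) = 3.
Stack B, S = {1, 2, 4}:
G(0) = 0
G(1) = mex{0} = 1
G(2) = mex{1,0} = 2
G(3) = mex{2,1} = 0
G(4) = mex{0,2,0} = 1
G(5) = mex{1,0,1} = 2
G(6) = mex{2,1,2} = 0
G(7) = mex{0,2,0} = 1
G_B(7) = 1.
Combined Grundy value = 3 ⊕ 1 = 2.

2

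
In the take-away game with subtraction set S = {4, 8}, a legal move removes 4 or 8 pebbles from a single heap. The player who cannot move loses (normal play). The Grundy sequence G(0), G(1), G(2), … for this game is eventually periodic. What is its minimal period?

12

G(0) = 0
G(1) = mex{} = 0
G(2) = mex{} = 0
G(3) = mex{} = 0
G(4) = mex{0} = 1
G(5) = mex{0} = 1
G(6) = mex{0} = 1
G(7) = mex{0} = 1
G(8) = mex{1,0} = 2
G(9) = mex{1,0} = 2
G(10) = mex{1,0} = 2
G(11) = mex{1,0} = 2
G(12) = mex{2,1} = 0
G(13) = mex{2,1} = 0
G(14) = mex{2,1} = 0
G(15) = mex{2,1} = 0
G(16) = mex{0,2} = 1
G(17) = mex{0,2} = 1
G(18) = mex{0,2} = 1
G(19) = mex{0,2} = 1
G(20) = mex{1,0} = 2
G(21) = mex{1,0} = 2
G(22) = mex{1,0} = 2
G(23) = mex{1,0} = 2
G(24) = mex{2,1} = 0
G(25) = mex{2,1} = 0
G(n+12) = G(n) holds for n = 0,…,7 (a full window of length max(S) = 8), so the sequence is purely periodic with period 12.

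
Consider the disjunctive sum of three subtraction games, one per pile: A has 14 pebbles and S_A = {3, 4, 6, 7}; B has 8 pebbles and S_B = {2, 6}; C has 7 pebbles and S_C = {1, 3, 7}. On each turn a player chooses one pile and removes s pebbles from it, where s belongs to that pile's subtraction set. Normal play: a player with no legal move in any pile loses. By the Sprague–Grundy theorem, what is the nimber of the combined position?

0

Pile A, S = {3, 4, 6, 7}:
G(0) = 0
G(1) = mex{} = 0
G(2) = mex{} = 0
G(3) = mex{0} = 1
G(4) = mex{0,0} = 1
G(5) = mex{0,0} = 1
G(6) = mex{1,0,0} = 2
G(7) = mex{1,1,0,0} = 2
G(8) = mex{1,1,0,0} = 2
G(9) = mex{2,1,1,0} = 3
G(10) = mex{2,2,1,1} = 0
G(11) = mex{2,2,1,1} = 0
G(12) = mex{3,2,2,1} = 0
G(13) = mex{0,3,2,2} = 1
G(14) = mex{0,0,2,2} = 1
G_A(14) = 1.
Pile B, S = {2, 6}:
G(0) = 0
G(1) = mex{} = 0
G(2) = mex{0} = 1
G(3) = mex{0} = 1
G(4) = mex{1} = 0
G(5) = mex{1} = 0
G(6) = mex{0,0} = 1
G(7) = mex{0,0} = 1
G(8) = mex{1,1} = 0
G_B(8) = 0.
Pile C, S = {1, 3, 7}:
G(0) = 0
G(1) = mex{0} = 1
G(2) = mex{1} = 0
G(3) = mex{0,0} = 1
G(4) = mex{1,1} = 0
G(5) = mex{0,0} = 1
G(6) = mex{1,1} = 0
G(7) = mex{0,0,0} = 1
G_C(7) = 1.
Combined Grundy value = 1 ⊕ 0 ⊕ 1 = 0.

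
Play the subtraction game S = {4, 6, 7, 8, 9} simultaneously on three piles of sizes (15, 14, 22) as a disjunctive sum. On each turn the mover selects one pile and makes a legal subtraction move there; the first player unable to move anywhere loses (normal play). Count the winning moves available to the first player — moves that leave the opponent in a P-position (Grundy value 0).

9

All piles use S = {4, 6, 7, 8, 9}:
n :  0  1  2  3  4  5  6  7  8  9 10 11 12 13 14 15 16 17 18 19 20 21 22
G :  0  0  0  0  1  1  1  1  2  2  2  2  3  0  0  0  0  1  1  1  1  2  2
Pile A: G(15) = 0.
Pile B: G(14) = 0.
Pile C: G(22) = 2.
Combined Grundy value = 0 ⊕ 0 ⊕ 2 = 2.
A winning move leaves total XOR = 0, i.e. changes one component's Grundy value g to g ⊕ X where X is the current total.
Pile A: need g' = 0⊕2 = 2. Options: 15−4→G=2, 15−6→G=2, 15−7→G=2, 15−8→G=1, 15−9→G=1. Hits: 3.
Pile B: need g' = 0⊕2 = 2. Options: 14−4→G=2, 14−6→G=2, 14−7→G=1, 14−8→G=1, 14−9→G=1. Hits: 2.
Pile C: need g' = 2⊕2 = 0. Options: 22−4→G=1, 22−6→G=0, 22−7→G=0, 22−8→G=0, 22−9→G=0. Hits: 4.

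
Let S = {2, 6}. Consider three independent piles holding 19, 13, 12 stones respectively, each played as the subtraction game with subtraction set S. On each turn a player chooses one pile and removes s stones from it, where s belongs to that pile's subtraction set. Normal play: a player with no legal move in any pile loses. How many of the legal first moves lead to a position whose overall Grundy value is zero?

6

All piles use S = {2, 6}:
n :  0  1  2  3  4  5  6  7  8  9 10 11 12 13 14 15 16 17 18 19
G :  0  0  1  1  0  0  1  1  0  0  1  1  0  0  1  1  0  0  1  1
Pile A: G(19) = 1.
Pile B: G(13) = 0.
Pile C: G(12) = 0.
Combined Grundy value = 1 ⊕ 0 ⊕ 0 = 1.
A winning move leaves total XOR = 0, i.e. changes one component's Grundy value g to g ⊕ X where X is the current total.
Pile A: need g' = 1⊕1 = 0. Options: 19−2→G=0, 19−6→G=0. Hits: 2.
Pile B: need g' = 0⊕1 = 1. Options: 13−2→G=1, 13−6→G=1. Hits: 2.
Pile C: need g' = 0⊕1 = 1. Options: 12−2→G=1, 12−6→G=1. Hits: 2.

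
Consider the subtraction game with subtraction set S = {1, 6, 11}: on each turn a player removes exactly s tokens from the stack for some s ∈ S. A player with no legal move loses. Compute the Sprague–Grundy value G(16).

0

n :  0  1  2  3  4  5  6  7  8  9 10 11 12 13 14 15 16
G :  0  1  0  1  0  1  2  0  1  0  1  2  0  1  0  1  0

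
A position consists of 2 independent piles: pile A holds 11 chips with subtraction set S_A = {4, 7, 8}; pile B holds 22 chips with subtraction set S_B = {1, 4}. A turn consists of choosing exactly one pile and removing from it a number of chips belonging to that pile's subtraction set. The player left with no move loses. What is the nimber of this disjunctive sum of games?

2

Pile A, S = {4, 7, 8}:
n :  0  1  2  3  4  5  6  7  8  9 10 11
G :  0  0  0  0  1  1  1  1  2  2  2  2
G_A(11) = 2.
Pile B, S = {1, 4}:
G(0) = 0
G(1) = mex{0} = 1
G(2) = mex{1} = 0
G(3) = mex{0} = 1
G(4) = mex{1,0} = 2
G(5) = mex{2,1} = 0
G(6) = mex{0,0} = 1
G(7) = mex{1,1} = 0
G(8) = mex{0,2} = 1
G(9) = mex{1,0} = 2
G(10) = mex{2,1} = 0
G(11) = mex{0,0} = 1
G(12) = mex{1,1} = 0
G(13) = mex{0,2} = 1
G(14) = mex{1,0} = 2
G(15) = mex{2,1} = 0
G(16) = mex{0,0} = 1
G(17) = mex{1,1} = 0
G(18) = mex{0,2} = 1
G(19) = mex{1,0} = 2
G(20) = mex{2,1} = 0
G(21) = mex{0,0} = 1
G(22) = mex{1,1} = 0
G_B(22) = 0.
Combined Grundy value = 2 ⊕ 0 = 2.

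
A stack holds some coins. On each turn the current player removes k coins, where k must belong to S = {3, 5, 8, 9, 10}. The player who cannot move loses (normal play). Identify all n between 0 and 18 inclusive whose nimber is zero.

0, 1, 2, 13, 14, 15

n :  0  1  2  3  4  5  6  7  8  9 10 11 12 13 14 15 16 17 18
G :  0  0  0  1  1  1  2  2  2  3  3  3  4  0  0  0  1  1  1
P-positions are exactly the n with G(n) = 0.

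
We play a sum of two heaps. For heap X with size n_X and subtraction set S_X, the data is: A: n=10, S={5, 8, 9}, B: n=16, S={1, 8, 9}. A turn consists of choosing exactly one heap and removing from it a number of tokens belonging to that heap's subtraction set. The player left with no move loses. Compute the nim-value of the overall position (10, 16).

2

Heap A, S = {5, 8, 9}:
n :  0  1  2  3  4  5  6  7  8  9 10
G :  0  0  0  0  0  1  1  1  1  1  2
G_A(10) = 2.
Heap B, S = {1, 8, 9}:
G(0) = 0
G(1) = mex{0} = 1
G(2) = mex{1} = 0
G(3) = mex{0} = 1
G(4) = mex{1} = 0
G(5) = mex{0} = 1
G(6) = mex{1} = 0
G(7) = mex{0} = 1
G(8) = mex{1,0} = 2
G(9) = mex{2,1,0} = 3
G(10) = mex{3,0,1} = 2
G(11) = mex{2,1,0} = 3
G(12) = mex{3,0,1} = 2
G(13) = mex{2,1,0} = 3
G(14) = mex{3,0,1} = 2
G(15) = mex{2,1,0} = 3
G(16) = mex{3,2,1} = 0
G_B(16) = 0.
Combined Grundy value = 2 ⊕ 0 = 2.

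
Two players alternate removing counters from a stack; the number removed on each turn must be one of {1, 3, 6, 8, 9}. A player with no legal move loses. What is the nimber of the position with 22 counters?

2

n :  0  1  2  3  4  5  6  7  8  9 10 11 12 13 14 15 16 17 18 19 20 21 22
G :  0  1  0  1  0  1  2  3  2  3  2  3  4  5  0  1  0  1  0  1  2  3  2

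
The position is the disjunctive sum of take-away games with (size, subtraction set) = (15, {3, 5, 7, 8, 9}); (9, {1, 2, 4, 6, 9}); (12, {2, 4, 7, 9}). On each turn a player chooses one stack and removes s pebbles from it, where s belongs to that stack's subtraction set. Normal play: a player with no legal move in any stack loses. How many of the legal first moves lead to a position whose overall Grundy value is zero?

0

Stack A, S = {3, 5, 7, 8, 9}:
G(0) = 0
G(1) = mex{} = 0
G(2) = mex{} = 0
G(3) = mex{0} = 1
G(4) = mex{0} = 1
G(5) = mex{0,0} = 1
G(6) = mex{1,0} = 2
G(7) = mex{1,0,0} = 2
G(8) = mex{1,1,0,0} = 2
G(9) = mex{2,1,0,0,0} = 3
G(10) = mex{2,1,1,0,0} = 3
G(11) = mex{2,2,1,1,0} = 3
G(12) = mex{3,2,1,1,1} = 0
G(13) = mex{3,2,2,1,1} = 0
G(14) = mex{3,3,2,2,1} = 0
G(15) = mex{0,3,2,2,2} = 1
G_A(15) = 1.
Stack B, S = {1, 2, 4, 6, 9}:
n : 0 1 2 3 4 5 6 7 8 9
G : 0 1 2 0 1 2 3 4 0 1
G_B(9) = 1.
Stack C, S = {2, 4, 7, 9}:
n :  0  1  2  3  4  5  6  7  8  9 10 11 12
G :  0  0  1  1  2  2  0  3  1  4  2  0  0
G_C(12) = 0.
Combined Grundy value = 1 ⊕ 1 ⊕ 0 = 0.
A winning move leaves total XOR = 0, i.e. changes one component's Grundy value g to g ⊕ X where X is the current total.
Stack A: target g' = 1⊕0 = 1, but every legal move changes the Grundy value (mex property), so 0 moves.
Stack B: target g' = 1⊕0 = 1, but every legal move changes the Grundy value (mex property), so 0 moves.
Stack C: target g' = 0⊕0 = 0, but every legal move changes the Grundy value (mex property), so 0 moves.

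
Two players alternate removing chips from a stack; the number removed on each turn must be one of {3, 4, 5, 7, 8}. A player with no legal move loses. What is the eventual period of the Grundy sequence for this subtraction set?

11

n :  0  1  2  3  4  5  6  7  8  9 10 11 12 13 14 15 16 17 18 19 20 21 22 23
G :  0  0  0  1  1  1  2  2  2  3  3  0  0  0  1  1  1  2  2  2  3  3  0  0
G(n+11) = G(n) holds for n = 0,…,7 (a full window of length max(S) = 8), so the sequence is purely periodic with period 11.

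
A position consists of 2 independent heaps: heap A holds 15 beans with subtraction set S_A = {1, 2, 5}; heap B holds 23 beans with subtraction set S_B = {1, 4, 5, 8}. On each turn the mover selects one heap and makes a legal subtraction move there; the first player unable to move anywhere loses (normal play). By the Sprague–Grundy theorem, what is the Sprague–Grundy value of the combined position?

3

Heap A, S = {1, 2, 5}:
n :  0  1  2  3  4  5  6  7  8  9 10 11 12 13 14 15
G :  0  1  2  0  1  2  0  1  2  0  1  2  0  1  2  0
G_A(15) = 0.
Heap B, S = {1, 4, 5, 8}:
n :  0  1  2  3  4  5  6  7  8  9 10 11 12 13 14 15 16 17 18 19 20 21 22 23
G :  0  1  0  1  2  3  2  3  4  0  1  0  1  2  3  2  3  4  0  1  0  1  2  3
G_B(23) = 3.
Combined Grundy value = 0 ⊕ 3 = 3.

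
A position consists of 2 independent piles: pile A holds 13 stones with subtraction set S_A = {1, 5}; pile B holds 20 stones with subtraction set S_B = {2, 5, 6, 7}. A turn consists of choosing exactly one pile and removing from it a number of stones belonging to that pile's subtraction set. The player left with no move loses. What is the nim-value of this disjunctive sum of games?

Pile A, S = {1, 5}:
G(0) = 0
G(1) = mex{0} = 1
G(2) = mex{1} = 0
G(3) = mex{0} = 1
G(4) = mex{1} = 0
G(5) = mex{0,0} = 1
G(6) = mex{1,1} = 0
G(7) = mex{0,0} = 1
G(8) = mex{1,1} = 0
G(9) = mex{0,0} = 1
G(10) = mex{1,1} = 0
G(11) = mex{0,0} = 1
G(12) = mex{1,1} = 0
G(13) = mex{0,0} = 1
G_A(13) = 1.
Pile B, S = {2, 5, 6, 7}:
n :  0  1  2  3  4  5  6  7  8  9 10 11 12 13 14 15 16 17 18 19 20
G :  0  0  1  1  0  2  1  3  2  2  3  3  0  0  1  1  0  2  1  3  2
G_B(20) = 2.
Combined Grundy value = 1 ⊕ 2 = 3.

3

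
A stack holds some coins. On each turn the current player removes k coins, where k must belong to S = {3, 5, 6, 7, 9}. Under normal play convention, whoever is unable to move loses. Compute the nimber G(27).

G(0) = 0
G(1) = mex{} = 0
G(2) = mex{} = 0
G(3) = mex{0} = 1
G(4) = mex{0} = 1
G(5) = mex{0,0} = 1
G(6) = mex{1,0,0} = 2
G(7) = mex{1,0,0,0} = 2
G(8) = mex{1,1,0,0} = 2
G(9) = mex{2,1,1,0,0} = 3
G(10) = mex{2,1,1,1,0} = 3
G(11) = mex{2,2,1,1,0} = 3
G(12) = mex{3,2,2,1,1} = 0
G(13) = mex{3,2,2,2,1} = 0
G(14) = mex{3,3,2,2,1} = 0
G(15) = mex{0,3,3,2,2} = 1
G(16) = mex{0,3,3,3,2} = 1
G(17) = mex{0,0,3,3,2} = 1
G(18) = mex{1,0,0,3,3} = 2
G(19) = mex{1,0,0,0,3} = 2
G(20) = mex{1,1,0,0,3} = 2
G(21) = mex{2,1,1,0,0} = 3
G(22) = mex{2,1,1,1,0} = 3
G(23) = mex{2,2,1,1,0} = 3
G(24) = mex{3,2,2,1,1} = 0
G(25) = mex{3,2,2,2,1} = 0
G(26) = mex{3,3,2,2,1} = 0
G(27) = mex{0,3,3,2,2} = 1

1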